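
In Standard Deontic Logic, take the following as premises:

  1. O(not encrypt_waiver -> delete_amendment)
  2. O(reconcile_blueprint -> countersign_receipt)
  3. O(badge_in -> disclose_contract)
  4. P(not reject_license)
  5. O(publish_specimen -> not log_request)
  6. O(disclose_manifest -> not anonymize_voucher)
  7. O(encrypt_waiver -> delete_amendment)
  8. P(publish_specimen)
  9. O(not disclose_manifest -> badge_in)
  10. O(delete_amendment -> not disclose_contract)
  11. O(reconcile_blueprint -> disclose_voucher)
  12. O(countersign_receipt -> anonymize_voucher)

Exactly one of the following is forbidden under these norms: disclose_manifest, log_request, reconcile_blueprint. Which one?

Premises 1 and 7 are O(not encrypt_waiver -> delete_amendment) and O(encrypt_waiver -> delete_amendment); every ideal world satisfies not encrypt_waiver or encrypt_waiver, so in either case delete_amendment holds — hence O(delete_amendment).
Applying K to premise 10 (O(delete_amendment -> not disclose_contract)) and O(delete_amendment) yields O(not disclose_contract).
Premise 3 is O(badge_in -> disclose_contract); contrapositively O(not disclose_contract -> not badge_in). Since O(not disclose_contract) holds, K gives O(not badge_in).
Premise 9 is O(not disclose_manifest -> badge_in); contrapositively O(not badge_in -> disclose_manifest). Since O(not badge_in) holds, K gives O(disclose_manifest).
From O(disclose_manifest) and premise 6, O(disclose_manifest -> not anonymize_voucher), we obtain O(not anonymize_voucher).
Premise 12, O(countersign_receipt -> anonymize_voucher), contraposes to O(not anonymize_voucher -> not countersign_receipt); with O(not anonymize_voucher) we get O(not countersign_receipt).
The contrapositive of premise 2 (O(reconcile_blueprint -> countersign_receipt)) is O(not countersign_receipt -> not reconcile_blueprint), and O(not countersign_receipt) is already established, so O(not reconcile_blueprint).
So O(not reconcile_blueprint) holds, i.e. reconcile_blueprint is forbidden. None of the other listed options is forbidden under the premises.

reconcile_blueprint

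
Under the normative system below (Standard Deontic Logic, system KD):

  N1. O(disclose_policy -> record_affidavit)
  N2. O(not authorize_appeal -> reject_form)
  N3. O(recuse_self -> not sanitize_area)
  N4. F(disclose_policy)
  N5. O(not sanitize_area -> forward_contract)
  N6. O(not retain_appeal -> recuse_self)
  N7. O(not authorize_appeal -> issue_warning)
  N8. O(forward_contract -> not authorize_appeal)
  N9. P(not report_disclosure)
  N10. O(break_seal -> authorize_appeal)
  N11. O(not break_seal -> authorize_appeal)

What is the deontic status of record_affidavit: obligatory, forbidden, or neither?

Premise 1 is O(disclose_policy -> record_affidavit), but O(disclose_policy) is not derivable from the premises, so it does not yield O(record_affidavit).
No premise or chain of K-axiom applications forces O(record_affidavit), and none forces O(not record_affidavit). So record_affidavit is neither obligatory nor forbidden under these norms.

Neither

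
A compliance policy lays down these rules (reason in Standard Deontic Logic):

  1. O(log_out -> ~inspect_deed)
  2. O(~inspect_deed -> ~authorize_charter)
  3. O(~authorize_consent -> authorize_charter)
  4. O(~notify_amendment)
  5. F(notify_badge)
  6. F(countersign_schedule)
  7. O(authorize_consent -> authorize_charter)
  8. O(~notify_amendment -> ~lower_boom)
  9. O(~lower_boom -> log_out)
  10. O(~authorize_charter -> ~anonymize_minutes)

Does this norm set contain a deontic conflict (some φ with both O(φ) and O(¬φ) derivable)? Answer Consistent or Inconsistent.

Inconsistent

Premises 7 and 3 are O(authorize_consent -> authorize_charter) and O(~authorize_consent -> authorize_charter); every ideal world satisfies authorize_consent or ~authorize_consent, so in either case authorize_charter holds — hence O(authorize_charter).
Premise 2 is O(~inspect_deed -> ~authorize_charter); contrapositively O(authorize_charter -> inspect_deed). Since O(authorize_charter) holds, K gives O(inspect_deed).
The contrapositive of premise 1 (O(log_out -> ~inspect_deed)) is O(inspect_deed -> ~log_out), and O(inspect_deed) is already established, so O(~log_out).
Premise 9, O(~lower_boom -> log_out), contraposes to O(~log_out -> lower_boom); with O(~log_out) we get O(lower_boom).
Premise 8, O(~notify_amendment -> ~lower_boom), contraposes to O(lower_boom -> notify_amendment); with O(lower_boom) we get O(notify_amendment).
However, premise 4 gives O(~notify_amendment).
We now have both O(notify_amendment) and O(~notify_amendment) — notify_amendment is simultaneously obligatory and forbidden, violating the D-axiom.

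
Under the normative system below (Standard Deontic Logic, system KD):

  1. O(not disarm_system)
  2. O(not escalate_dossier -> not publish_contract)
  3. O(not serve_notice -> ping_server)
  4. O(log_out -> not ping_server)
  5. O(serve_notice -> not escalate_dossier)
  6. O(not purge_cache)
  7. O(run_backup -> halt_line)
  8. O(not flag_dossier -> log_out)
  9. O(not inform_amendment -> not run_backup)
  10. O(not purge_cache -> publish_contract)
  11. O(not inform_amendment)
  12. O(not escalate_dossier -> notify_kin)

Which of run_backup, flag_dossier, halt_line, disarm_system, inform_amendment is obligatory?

From premise 6 we have O(not purge_cache).
Applying K to premise 10 (O(not purge_cache -> publish_contract)) and O(not purge_cache) yields O(publish_contract).
The contrapositive of premise 2 (O(not escalate_dossier -> not publish_contract)) is O(publish_contract -> escalate_dossier), and O(publish_contract) is already established, so O(escalate_dossier).
The contrapositive of premise 5 (O(serve_notice -> not escalate_dossier)) is O(escalate_dossier -> not serve_notice), and O(escalate_dossier) is already established, so O(not serve_notice).
Applying K to premise 3 (O(not serve_notice -> ping_server)) and O(not serve_notice) yields O(ping_server).
The contrapositive of premise 4 (O(log_out -> not ping_server)) is O(ping_server -> not log_out), and O(ping_server) is already established, so O(not log_out).
The contrapositive of premise 8 (O(not flag_dossier -> log_out)) is O(not log_out -> flag_dossier), and O(not log_out) is already established, so O(flag_dossier).
So O(flag_dossier) holds — flag_dossier is obligatory. None of the other listed options is made obligatory by any chain of premises.

flag_dossier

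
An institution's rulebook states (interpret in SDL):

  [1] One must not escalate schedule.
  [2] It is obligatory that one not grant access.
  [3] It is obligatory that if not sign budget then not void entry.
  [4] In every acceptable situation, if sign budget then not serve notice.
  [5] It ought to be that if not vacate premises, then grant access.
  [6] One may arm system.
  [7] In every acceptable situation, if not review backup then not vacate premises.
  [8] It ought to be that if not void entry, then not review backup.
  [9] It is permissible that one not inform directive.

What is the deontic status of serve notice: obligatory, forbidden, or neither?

Forbidden

From premise 2 we have O(¬grant_access).
Premise 5, O(¬vacate_premises → grant_access), contraposes to O(¬grant_access → vacate_premises); with O(¬grant_access) we get O(vacate_premises).
Premise 7 is O(¬review_backup → ¬vacate_premises); contrapositively O(vacate_premises → review_backup). Since O(vacate_premises) holds, K gives O(review_backup).
The contrapositive of premise 8 (O(¬void_entry → ¬review_backup)) is O(review_backup → void_entry), and O(review_backup) is already established, so O(void_entry).
Premise 3, O(¬sign_budget → ¬void_entry), contraposes to O(void_entry → sign_budget); with O(void_entry) we get O(sign_budget).
Applying K to premise 4 (O(sign_budget → ¬serve_notice)) and O(sign_budget) yields O(¬serve_notice).
Premises 1, 6, 9 do not contribute to this derivation.
Thus O(¬serve_notice), which is F(serve_notice): serve_notice is forbidden.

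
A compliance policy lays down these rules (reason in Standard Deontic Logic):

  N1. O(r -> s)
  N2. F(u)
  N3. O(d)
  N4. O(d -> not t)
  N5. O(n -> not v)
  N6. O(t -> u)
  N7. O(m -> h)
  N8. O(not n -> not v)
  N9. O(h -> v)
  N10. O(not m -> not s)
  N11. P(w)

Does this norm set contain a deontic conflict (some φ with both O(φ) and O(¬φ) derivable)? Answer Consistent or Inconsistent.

Consistent

Premise 6 is O(t -> u), but O(t) is not derivable from the premises, so it does not yield O(u).
So O(u) is not derivable, and the apparent clash with O(not u) does not arise.
A world satisfying every obligation exists (e.g. d=true, h=false, m=false, n=false, r=false, s=false, t=false, u=false, v=false, w=false); no atom is both obligatory and forbidden, so the set is consistent.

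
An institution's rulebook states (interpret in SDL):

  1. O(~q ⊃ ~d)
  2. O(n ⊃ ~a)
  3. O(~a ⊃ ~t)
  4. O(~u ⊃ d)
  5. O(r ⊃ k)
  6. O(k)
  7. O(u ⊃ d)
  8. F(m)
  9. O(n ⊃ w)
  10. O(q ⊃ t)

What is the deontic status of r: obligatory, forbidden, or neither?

Premise 5 is O(r ⊃ k); even if O(k) held, inferring O(r) would be affirming the consequent — invalid.
No premise or chain of K-axiom applications forces O(r), and none forces O(~r). So r is neither obligatory nor forbidden under these norms.

Neither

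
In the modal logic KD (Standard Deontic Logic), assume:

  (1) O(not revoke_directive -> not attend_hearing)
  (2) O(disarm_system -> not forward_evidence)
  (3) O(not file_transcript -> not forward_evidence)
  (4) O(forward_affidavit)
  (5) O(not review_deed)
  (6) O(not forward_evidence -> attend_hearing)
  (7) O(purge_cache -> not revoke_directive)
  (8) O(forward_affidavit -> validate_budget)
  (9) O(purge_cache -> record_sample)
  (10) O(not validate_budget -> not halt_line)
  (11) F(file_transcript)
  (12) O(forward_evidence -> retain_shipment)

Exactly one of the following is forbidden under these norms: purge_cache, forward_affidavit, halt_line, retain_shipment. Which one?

Premise 11, F(file_transcript), is equivalent to O(not file_transcript).
Applying K to premise 3 (O(not file_transcript -> not forward_evidence)) and O(not file_transcript) yields O(not forward_evidence).
Applying K to premise 6 (O(not forward_evidence -> attend_hearing)) and O(not forward_evidence) yields O(attend_hearing).
Premise 1 is O(not revoke_directive -> not attend_hearing); contrapositively O(attend_hearing -> revoke_directive). Since O(attend_hearing) holds, K gives O(revoke_directive).
Premise 7 is O(purge_cache -> not revoke_directive); contrapositively O(revoke_directive -> not purge_cache). Since O(revoke_directive) holds, K gives O(not purge_cache).
So O(not purge_cache) holds, i.e. purge_cache is forbidden. None of the other listed options is forbidden under the premises.

purge_cache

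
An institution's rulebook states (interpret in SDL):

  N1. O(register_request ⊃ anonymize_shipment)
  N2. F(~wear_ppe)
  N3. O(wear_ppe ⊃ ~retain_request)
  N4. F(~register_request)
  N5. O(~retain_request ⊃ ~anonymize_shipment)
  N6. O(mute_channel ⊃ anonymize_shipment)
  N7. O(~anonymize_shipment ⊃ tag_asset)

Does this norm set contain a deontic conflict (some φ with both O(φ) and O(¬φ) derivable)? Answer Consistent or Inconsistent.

F(~register_request) at premise 4 means O(register_request).
Premise 1 is O(register_request ⊃ anonymize_shipment); since O(register_request), deontic closure gives O(anonymize_shipment).
The contrapositive of premise 5 (O(~retain_request ⊃ ~anonymize_shipment)) is O(anonymize_shipment ⊃ retain_request), and O(anonymize_shipment) is already established, so O(retain_request).
Premise 3 is O(wear_ppe ⊃ ~retain_request); contrapositively O(retain_request ⊃ ~wear_ppe). Since O(retain_request) holds, K gives O(~wear_ppe).
But premise 2, F(~wear_ppe), means O(wear_ppe).
We now have both O(~wear_ppe) and O(wear_ppe) — wear_ppe is simultaneously obligatory and forbidden, violating the D-axiom.

Inconsistent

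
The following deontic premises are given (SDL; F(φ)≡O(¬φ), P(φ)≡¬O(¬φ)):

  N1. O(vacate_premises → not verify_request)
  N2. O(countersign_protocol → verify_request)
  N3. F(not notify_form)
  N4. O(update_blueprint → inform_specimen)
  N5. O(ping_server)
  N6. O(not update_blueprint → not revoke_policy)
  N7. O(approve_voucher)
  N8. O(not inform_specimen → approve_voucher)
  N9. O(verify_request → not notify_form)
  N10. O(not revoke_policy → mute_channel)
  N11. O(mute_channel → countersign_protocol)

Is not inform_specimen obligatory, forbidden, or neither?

Premise 3, F(not notify_form), is equivalent to O(notify_form).
Premise 9 is O(verify_request → not notify_form); contrapositively O(notify_form → not verify_request). Since O(notify_form) holds, K gives O(not verify_request).
Premise 2 is O(countersign_protocol → verify_request); contrapositively O(not verify_request → not countersign_protocol). Since O(not verify_request) holds, K gives O(not countersign_protocol).
Premise 11, O(mute_channel → countersign_protocol), contraposes to O(not countersign_protocol → not mute_channel); with O(not countersign_protocol) we get O(not mute_channel).
The contrapositive of premise 10 (O(not revoke_policy → mute_channel)) is O(not mute_channel → revoke_policy), and O(not mute_channel) is already established, so O(revoke_policy).
Premise 6, O(not update_blueprint → not revoke_policy), contraposes to O(revoke_policy → update_blueprint); with O(revoke_policy) we get O(update_blueprint).
Applying K to premise 4 (O(update_blueprint → inform_specimen)) and O(update_blueprint) yields O(inform_specimen).
Premises 1, 5, 7, 8 do not contribute to this derivation.
Thus O(inform_specimen), which is F(not inform_specimen): not inform_specimen is forbidden.

Forbidden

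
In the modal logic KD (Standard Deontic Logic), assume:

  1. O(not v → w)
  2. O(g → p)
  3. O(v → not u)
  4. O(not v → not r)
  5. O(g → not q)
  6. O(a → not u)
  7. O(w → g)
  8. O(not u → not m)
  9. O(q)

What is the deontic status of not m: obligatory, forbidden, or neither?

Premise 9 gives O(q).
The contrapositive of premise 5 (O(g → not q)) is O(q → not g), and O(q) is already established, so O(not g).
Premise 7, O(w → g), contraposes to O(not g → not w); with O(not g) we get O(not w).
Premise 1 is O(not v → w); contrapositively O(not w → v). Since O(not w) holds, K gives O(v).
Premise 3 is O(v → not u); since O(v), deontic closure gives O(not u).
With premise 8, O(not u → not m), the K-axiom yields O(not m).
Premises 2, 4, 6 do not contribute to this derivation.
Hence not m is obligatory.

Obligatory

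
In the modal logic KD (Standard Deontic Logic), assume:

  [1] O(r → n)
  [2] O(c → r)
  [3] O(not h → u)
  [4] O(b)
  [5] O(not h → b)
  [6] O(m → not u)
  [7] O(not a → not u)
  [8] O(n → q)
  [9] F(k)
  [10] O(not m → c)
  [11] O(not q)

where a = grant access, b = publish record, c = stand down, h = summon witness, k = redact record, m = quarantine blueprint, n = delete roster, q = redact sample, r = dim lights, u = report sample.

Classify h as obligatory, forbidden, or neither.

Premise 11 gives O(not q).
Premise 8, O(n → q), contraposes to O(not q → not n); with O(not q) we get O(not n).
Premise 1 is O(r → n); contrapositively O(not n → not r). Since O(not n) holds, K gives O(not r).
Premise 2 is O(c → r); contrapositively O(not r → not c). Since O(not r) holds, K gives O(not c).
Premise 10, O(not m → c), contraposes to O(not c → m); with O(not c) we get O(m).
From O(m) and premise 6, O(m → not u), we obtain O(not u).
Premise 3 is O(not h → u); contrapositively O(not u → h). Since O(not u) holds, K gives O(h).
Premises 4, 5, 7, 9 do not contribute to this derivation.
Hence h is obligatory.

Obligatory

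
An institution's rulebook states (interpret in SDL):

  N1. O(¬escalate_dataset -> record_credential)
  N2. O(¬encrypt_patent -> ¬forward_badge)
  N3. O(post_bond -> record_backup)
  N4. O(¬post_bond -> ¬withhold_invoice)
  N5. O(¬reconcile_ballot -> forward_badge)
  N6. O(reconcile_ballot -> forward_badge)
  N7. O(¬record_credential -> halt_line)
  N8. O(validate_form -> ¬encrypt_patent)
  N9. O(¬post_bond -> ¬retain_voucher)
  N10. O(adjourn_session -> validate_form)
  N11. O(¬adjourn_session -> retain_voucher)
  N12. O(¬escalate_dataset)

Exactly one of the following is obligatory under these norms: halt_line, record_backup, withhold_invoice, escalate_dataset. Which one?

record_backup

Premises 5 and 6 cover both cases: O(¬reconcile_ballot -> forward_badge) and O(reconcile_ballot -> forward_badge). Since ¬reconcile_ballot ∨ reconcile_ballot is a tautology, O(forward_badge) follows.
The contrapositive of premise 2 (O(¬encrypt_patent -> ¬forward_badge)) is O(forward_badge -> encrypt_patent), and O(forward_badge) is already established, so O(encrypt_patent).
The contrapositive of premise 8 (O(validate_form -> ¬encrypt_patent)) is O(encrypt_patent -> ¬validate_form), and O(encrypt_patent) is already established, so O(¬validate_form).
Premise 10, O(adjourn_session -> validate_form), contraposes to O(¬validate_form -> ¬adjourn_session); with O(¬validate_form) we get O(¬adjourn_session).
Premise 11 is O(¬adjourn_session -> retain_voucher); since O(¬adjourn_session), deontic closure gives O(retain_voucher).
The contrapositive of premise 9 (O(¬post_bond -> ¬retain_voucher)) is O(retain_voucher -> post_bond), and O(retain_voucher) is already established, so O(post_bond).
Applying K to premise 3 (O(post_bond -> record_backup)) and O(post_bond) yields O(record_backup).
So O(record_backup) holds — record_backup is obligatory. None of the other listed options is made obligatory by any chain of premises.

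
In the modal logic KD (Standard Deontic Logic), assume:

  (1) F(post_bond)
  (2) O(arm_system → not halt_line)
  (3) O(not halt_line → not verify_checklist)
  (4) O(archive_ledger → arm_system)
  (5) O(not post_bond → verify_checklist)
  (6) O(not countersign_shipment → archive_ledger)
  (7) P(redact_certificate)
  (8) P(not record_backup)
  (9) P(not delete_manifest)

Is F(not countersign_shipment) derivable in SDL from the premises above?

Premise 1, F(post_bond), is equivalent to O(not post_bond).
Applying K to premise 5 (O(not post_bond → verify_checklist)) and O(not post_bond) yields O(verify_checklist).
Premise 3, O(not halt_line → not verify_checklist), contraposes to O(verify_checklist → halt_line); with O(verify_checklist) we get O(halt_line).
The contrapositive of premise 2 (O(arm_system → not halt_line)) is O(halt_line → not arm_system), and O(halt_line) is already established, so O(not arm_system).
The contrapositive of premise 4 (O(archive_ledger → arm_system)) is O(not arm_system → not archive_ledger), and O(not arm_system) is already established, so O(not archive_ledger).
Premise 6, O(not countersign_shipment → archive_ledger), contraposes to O(not archive_ledger → countersign_shipment); with O(not archive_ledger) we get O(countersign_shipment).
Premises 7, 8, 9 do not contribute to this derivation.
So O(countersign_shipment) holds, i.e. F(not countersign_shipment). The claim follows.

Yes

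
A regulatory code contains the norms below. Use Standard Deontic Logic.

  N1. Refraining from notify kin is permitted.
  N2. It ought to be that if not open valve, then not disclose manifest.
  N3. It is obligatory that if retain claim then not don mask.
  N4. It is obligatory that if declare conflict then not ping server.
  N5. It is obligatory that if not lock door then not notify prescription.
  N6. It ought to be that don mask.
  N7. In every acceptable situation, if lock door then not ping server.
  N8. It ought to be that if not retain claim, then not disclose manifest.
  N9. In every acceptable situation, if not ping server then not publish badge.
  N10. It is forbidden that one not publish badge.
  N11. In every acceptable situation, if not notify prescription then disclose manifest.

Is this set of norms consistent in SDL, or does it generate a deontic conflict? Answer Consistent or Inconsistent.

From premise 6 we have O(don_mask).
The contrapositive of premise 3 (O(retain_claim → ¬don_mask)) is O(don_mask → ¬retain_claim), and O(don_mask) is already established, so O(¬retain_claim).
Premise 8 is O(¬retain_claim → ¬disclose_manifest); since O(¬retain_claim), deontic closure gives O(¬disclose_manifest).
Premise 11, O(¬notify_prescription → disclose_manifest), contraposes to O(¬disclose_manifest → notify_prescription); with O(¬disclose_manifest) we get O(notify_prescription).
Premise 5 is O(¬lock_door → ¬notify_prescription); contrapositively O(notify_prescription → lock_door). Since O(notify_prescription) holds, K gives O(lock_door).
With premise 7, O(lock_door → ¬ping_server), the K-axiom yields O(¬ping_server).
With premise 9, O(¬ping_server → ¬publish_badge), the K-axiom yields O(¬publish_badge).
Yet premise 10 is F(¬publish_badge), i.e. O(publish_badge).
We now have both O(¬publish_badge) and O(publish_badge) — publish_badge is simultaneously obligatory and forbidden, violating the D-axiom.

Inconsistent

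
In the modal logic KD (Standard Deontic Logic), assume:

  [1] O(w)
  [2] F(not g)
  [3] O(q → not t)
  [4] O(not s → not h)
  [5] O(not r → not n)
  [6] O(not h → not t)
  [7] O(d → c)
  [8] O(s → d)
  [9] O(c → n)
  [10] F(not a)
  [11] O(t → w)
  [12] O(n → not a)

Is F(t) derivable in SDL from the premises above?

Premise 10, F(not a), is equivalent to O(a).
Premise 12, O(n → not a), contraposes to O(a → not n); with O(a) we get O(not n).
The contrapositive of premise 9 (O(c → n)) is O(not n → not c), and O(not n) is already established, so O(not c).
Premise 7 is O(d → c); contrapositively O(not c → not d). Since O(not c) holds, K gives O(not d).
Premise 8 is O(s → d); contrapositively O(not d → not s). Since O(not d) holds, K gives O(not s).
With premise 4, O(not s → not h), the K-axiom yields O(not h).
Applying K to premise 6 (O(not h → not t)) and O(not h) yields O(not t).
Premises 1, 2, 3, 5, 11 do not contribute to this derivation.
So O(not t) holds, i.e. F(t). The claim follows.

Yes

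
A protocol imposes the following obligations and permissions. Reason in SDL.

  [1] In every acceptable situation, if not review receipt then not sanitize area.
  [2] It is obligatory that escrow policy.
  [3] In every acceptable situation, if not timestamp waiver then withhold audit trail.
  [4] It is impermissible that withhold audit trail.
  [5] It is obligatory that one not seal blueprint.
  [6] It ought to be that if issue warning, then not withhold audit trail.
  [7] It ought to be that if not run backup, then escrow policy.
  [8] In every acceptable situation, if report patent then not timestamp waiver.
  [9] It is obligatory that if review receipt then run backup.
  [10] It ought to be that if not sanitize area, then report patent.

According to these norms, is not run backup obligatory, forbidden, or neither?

Premise 4, F(withhold_audit_trail), is equivalent to O(¬withhold_audit_trail).
Premise 3 is O(¬timestamp_waiver → withhold_audit_trail); contrapositively O(¬withhold_audit_trail → timestamp_waiver). Since O(¬withhold_audit_trail) holds, K gives O(timestamp_waiver).
Premise 8 is O(report_patent → ¬timestamp_waiver); contrapositively O(timestamp_waiver → ¬report_patent). Since O(timestamp_waiver) holds, K gives O(¬report_patent).
The contrapositive of premise 10 (O(¬sanitize_area → report_patent)) is O(¬report_patent → sanitize_area), and O(¬report_patent) is already established, so O(sanitize_area).
Premise 1, O(¬review_receipt → ¬sanitize_area), contraposes to O(sanitize_area → review_receipt); with O(sanitize_area) we get O(review_receipt).
Applying K to premise 9 (O(review_receipt → run_backup)) and O(review_receipt) yields O(run_backup).
Premises 2, 5, 6, 7 do not contribute to this derivation.
Thus O(run_backup), which is F(¬run_backup): ¬run_backup is forbidden.

Forbidden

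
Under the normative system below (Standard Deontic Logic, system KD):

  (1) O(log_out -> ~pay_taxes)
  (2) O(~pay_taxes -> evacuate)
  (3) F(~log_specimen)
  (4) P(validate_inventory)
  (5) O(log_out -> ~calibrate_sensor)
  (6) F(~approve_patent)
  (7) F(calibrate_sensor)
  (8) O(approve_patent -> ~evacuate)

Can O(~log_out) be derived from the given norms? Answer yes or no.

Yes

Premise 6 is F(~approve_patent), i.e. O(approve_patent).
Premise 8 is O(approve_patent -> ~evacuate); since O(approve_patent), deontic closure gives O(~evacuate).
The contrapositive of premise 2 (O(~pay_taxes -> evacuate)) is O(~evacuate -> pay_taxes), and O(~evacuate) is already established, so O(pay_taxes).
Premise 1 is O(log_out -> ~pay_taxes); contrapositively O(pay_taxes -> ~log_out). Since O(pay_taxes) holds, K gives O(~log_out).
Premises 3, 4, 5, 7 do not contribute to this derivation.
So O(~log_out) follows.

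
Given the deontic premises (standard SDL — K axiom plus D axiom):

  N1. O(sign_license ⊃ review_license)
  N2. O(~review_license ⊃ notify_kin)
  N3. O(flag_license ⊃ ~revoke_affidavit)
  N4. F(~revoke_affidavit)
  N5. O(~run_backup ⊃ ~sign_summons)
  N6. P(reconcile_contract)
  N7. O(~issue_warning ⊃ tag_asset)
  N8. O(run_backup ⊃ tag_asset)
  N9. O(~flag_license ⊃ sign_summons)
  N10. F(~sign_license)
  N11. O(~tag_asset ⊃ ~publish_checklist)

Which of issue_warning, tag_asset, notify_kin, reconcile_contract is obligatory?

tag_asset

F(~revoke_affidavit) at premise 4 means O(revoke_affidavit).
The contrapositive of premise 3 (O(flag_license ⊃ ~revoke_affidavit)) is O(revoke_affidavit ⊃ ~flag_license), and O(revoke_affidavit) is already established, so O(~flag_license).
With premise 9, O(~flag_license ⊃ sign_summons), the K-axiom yields O(sign_summons).
Premise 5 is O(~run_backup ⊃ ~sign_summons); contrapositively O(sign_summons ⊃ run_backup). Since O(sign_summons) holds, K gives O(run_backup).
With premise 8, O(run_backup ⊃ tag_asset), the K-axiom yields O(tag_asset).
So O(tag_asset) holds — tag_asset is obligatory. None of the other listed options is made obligatory by any chain of premises.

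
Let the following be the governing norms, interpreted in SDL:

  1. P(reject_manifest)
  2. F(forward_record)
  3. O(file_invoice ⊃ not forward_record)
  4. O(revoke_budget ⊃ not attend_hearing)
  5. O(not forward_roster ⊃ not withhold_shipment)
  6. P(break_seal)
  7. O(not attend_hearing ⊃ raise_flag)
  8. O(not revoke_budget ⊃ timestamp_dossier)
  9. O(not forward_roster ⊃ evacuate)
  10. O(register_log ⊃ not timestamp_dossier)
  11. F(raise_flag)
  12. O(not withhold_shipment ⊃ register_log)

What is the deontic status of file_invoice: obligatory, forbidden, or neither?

Neither

Premise 3 is O(file_invoice ⊃ not forward_record); even if O(not forward_record) held, inferring O(file_invoice) would be affirming the consequent — invalid.
No premise or chain of K-axiom applications forces O(file_invoice), and none forces O(not file_invoice). So file_invoice is neither obligatory nor forbidden under these norms.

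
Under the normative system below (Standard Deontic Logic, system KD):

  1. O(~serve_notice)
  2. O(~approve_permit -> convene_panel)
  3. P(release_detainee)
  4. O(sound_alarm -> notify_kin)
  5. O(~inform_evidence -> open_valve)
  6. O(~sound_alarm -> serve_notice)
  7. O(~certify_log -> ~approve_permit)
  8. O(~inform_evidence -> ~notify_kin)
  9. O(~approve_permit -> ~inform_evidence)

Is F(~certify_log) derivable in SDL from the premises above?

Yes

Premise 1 gives O(~serve_notice).
Premise 6, O(~sound_alarm -> serve_notice), contraposes to O(~serve_notice -> sound_alarm); with O(~serve_notice) we get O(sound_alarm).
Applying K to premise 4 (O(sound_alarm -> notify_kin)) and O(sound_alarm) yields O(notify_kin).
Premise 8 is O(~inform_evidence -> ~notify_kin); contrapositively O(notify_kin -> inform_evidence). Since O(notify_kin) holds, K gives O(inform_evidence).
Premise 9, O(~approve_permit -> ~inform_evidence), contraposes to O(inform_evidence -> approve_permit); with O(inform_evidence) we get O(approve_permit).
The contrapositive of premise 7 (O(~certify_log -> ~approve_permit)) is O(approve_permit -> certify_log), and O(approve_permit) is already established, so O(certify_log).
Premises 2, 3, 5 do not contribute to this derivation.
So O(certify_log) holds, i.e. F(~certify_log). The claim follows.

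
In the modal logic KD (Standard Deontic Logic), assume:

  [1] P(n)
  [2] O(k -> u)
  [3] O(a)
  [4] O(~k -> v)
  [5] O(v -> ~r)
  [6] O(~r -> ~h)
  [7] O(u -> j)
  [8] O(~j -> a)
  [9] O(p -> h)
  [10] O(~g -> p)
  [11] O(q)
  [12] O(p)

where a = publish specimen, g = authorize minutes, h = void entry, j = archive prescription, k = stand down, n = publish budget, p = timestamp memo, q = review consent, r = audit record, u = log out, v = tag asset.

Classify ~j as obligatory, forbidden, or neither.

Premise 12 gives O(p).
Premise 9 is O(p -> h); since O(p), deontic closure gives O(h).
Premise 6 is O(~r -> ~h); contrapositively O(h -> r). Since O(h) holds, K gives O(r).
Premise 5 is O(v -> ~r); contrapositively O(r -> ~v). Since O(r) holds, K gives O(~v).
Premise 4, O(~k -> v), contraposes to O(~v -> k); with O(~v) we get O(k).
From O(k) and premise 2, O(k -> u), we obtain O(u).
From O(u) and premise 7, O(u -> j), we obtain O(j).
Premises 1, 3, 8, 10, 11 do not contribute to this derivation.
Thus O(j), which is F(~j): ~j is forbidden.

Forbidden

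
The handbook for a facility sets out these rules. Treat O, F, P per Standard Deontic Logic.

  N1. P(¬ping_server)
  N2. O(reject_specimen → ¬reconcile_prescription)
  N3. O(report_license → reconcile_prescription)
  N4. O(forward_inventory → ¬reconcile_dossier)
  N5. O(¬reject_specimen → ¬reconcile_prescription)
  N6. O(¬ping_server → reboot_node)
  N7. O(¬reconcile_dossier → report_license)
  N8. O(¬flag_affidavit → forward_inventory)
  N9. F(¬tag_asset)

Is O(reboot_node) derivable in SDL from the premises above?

Premise 6 is O(¬ping_server → reboot_node), but O(¬ping_server) is not derivable from the premises (the permission P(¬ping_server) asserts only ¬O(ping_server), not O(¬ping_server)), so it does not yield O(reboot_node).
No other premise forces O(reboot_node). An ideal world satisfying every premise can still have reboot_node false, so O(reboot_node) is not derivable.

No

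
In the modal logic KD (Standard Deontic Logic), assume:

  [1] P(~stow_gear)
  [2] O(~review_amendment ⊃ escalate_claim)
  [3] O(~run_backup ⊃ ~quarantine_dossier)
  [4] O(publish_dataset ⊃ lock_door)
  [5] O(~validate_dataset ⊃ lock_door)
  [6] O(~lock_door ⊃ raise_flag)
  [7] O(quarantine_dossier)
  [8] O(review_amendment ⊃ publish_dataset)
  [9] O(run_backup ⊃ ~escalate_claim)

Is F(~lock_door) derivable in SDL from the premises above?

Yes

Premise 7 gives O(quarantine_dossier).
The contrapositive of premise 3 (O(~run_backup ⊃ ~quarantine_dossier)) is O(quarantine_dossier ⊃ run_backup), and O(quarantine_dossier) is already established, so O(run_backup).
With premise 9, O(run_backup ⊃ ~escalate_claim), the K-axiom yields O(~escalate_claim).
Premise 2 is O(~review_amendment ⊃ escalate_claim); contrapositively O(~escalate_claim ⊃ review_amendment). Since O(~escalate_claim) holds, K gives O(review_amendment).
From O(review_amendment) and premise 8, O(review_amendment ⊃ publish_dataset), we obtain O(publish_dataset).
From O(publish_dataset) and premise 4, O(publish_dataset ⊃ lock_door), we obtain O(lock_door).
Premises 1, 5, 6 do not contribute to this derivation.
So O(lock_door) holds, i.e. F(~lock_door). The claim follows.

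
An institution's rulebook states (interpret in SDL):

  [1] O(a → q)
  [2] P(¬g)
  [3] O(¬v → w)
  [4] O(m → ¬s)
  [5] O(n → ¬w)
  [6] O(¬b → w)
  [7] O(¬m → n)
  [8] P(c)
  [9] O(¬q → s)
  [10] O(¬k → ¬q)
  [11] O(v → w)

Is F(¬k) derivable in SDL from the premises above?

Yes

Premises 11 and 3 are O(v → w) and O(¬v → w); every ideal world satisfies v or ¬v, so in either case w holds — hence O(w).
Premise 5 is O(n → ¬w); contrapositively O(w → ¬n). Since O(w) holds, K gives O(¬n).
The contrapositive of premise 7 (O(¬m → n)) is O(¬n → m), and O(¬n) is already established, so O(m).
Premise 4 is O(m → ¬s); since O(m), deontic closure gives O(¬s).
Premise 9, O(¬q → s), contraposes to O(¬s → q); with O(¬s) we get O(q).
Premise 10 is O(¬k → ¬q); contrapositively O(q → k). Since O(q) holds, K gives O(k).
Premises 1, 2, 6, 8 do not contribute to this derivation.
So O(k) holds, i.e. F(¬k). The claim follows.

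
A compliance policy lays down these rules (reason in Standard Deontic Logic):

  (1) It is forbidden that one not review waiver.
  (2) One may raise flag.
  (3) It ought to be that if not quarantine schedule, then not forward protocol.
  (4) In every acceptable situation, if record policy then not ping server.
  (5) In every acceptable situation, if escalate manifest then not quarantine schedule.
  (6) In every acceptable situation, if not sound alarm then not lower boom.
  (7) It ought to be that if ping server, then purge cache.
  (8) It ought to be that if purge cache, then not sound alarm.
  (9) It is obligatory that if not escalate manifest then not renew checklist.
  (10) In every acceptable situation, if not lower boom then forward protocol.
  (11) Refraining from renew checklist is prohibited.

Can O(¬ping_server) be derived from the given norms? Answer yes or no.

Yes

Premise 11, F(¬renew_checklist), is equivalent to O(renew_checklist).
The contrapositive of premise 9 (O(¬escalate_manifest → ¬renew_checklist)) is O(renew_checklist → escalate_manifest), and O(renew_checklist) is already established, so O(escalate_manifest).
With premise 5, O(escalate_manifest → ¬quarantine_schedule), the K-axiom yields O(¬quarantine_schedule).
Premise 3 is O(¬quarantine_schedule → ¬forward_protocol); since O(¬quarantine_schedule), deontic closure gives O(¬forward_protocol).
Premise 10 is O(¬lower_boom → forward_protocol); contrapositively O(¬forward_protocol → lower_boom). Since O(¬forward_protocol) holds, K gives O(lower_boom).
Premise 6, O(¬sound_alarm → ¬lower_boom), contraposes to O(lower_boom → sound_alarm); with O(lower_boom) we get O(sound_alarm).
Premise 8, O(purge_cache → ¬sound_alarm), contraposes to O(sound_alarm → ¬purge_cache); with O(sound_alarm) we get O(¬purge_cache).
Premise 7, O(ping_server → purge_cache), contraposes to O(¬purge_cache → ¬ping_server); with O(¬purge_cache) we get O(¬ping_server).
Premises 1, 2, 4 do not contribute to this derivation.
So O(¬ping_server) follows.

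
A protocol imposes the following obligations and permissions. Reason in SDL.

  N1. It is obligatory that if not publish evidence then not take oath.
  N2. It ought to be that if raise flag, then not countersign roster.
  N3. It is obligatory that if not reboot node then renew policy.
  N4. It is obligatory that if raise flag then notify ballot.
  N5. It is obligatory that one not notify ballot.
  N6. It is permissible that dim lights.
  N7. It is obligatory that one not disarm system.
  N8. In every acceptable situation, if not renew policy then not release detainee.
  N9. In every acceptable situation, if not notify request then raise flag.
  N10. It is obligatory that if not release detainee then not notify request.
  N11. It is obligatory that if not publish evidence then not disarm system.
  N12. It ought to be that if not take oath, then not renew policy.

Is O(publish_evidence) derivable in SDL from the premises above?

Yes

Premise 5 gives O(¬notify_ballot).
The contrapositive of premise 4 (O(raise_flag → notify_ballot)) is O(¬notify_ballot → ¬raise_flag), and O(¬notify_ballot) is already established, so O(¬raise_flag).
Premise 9, O(¬notify_request → raise_flag), contraposes to O(¬raise_flag → notify_request); with O(¬raise_flag) we get O(notify_request).
Premise 10, O(¬release_detainee → ¬notify_request), contraposes to O(notify_request → release_detainee); with O(notify_request) we get O(release_detainee).
Premise 8 is O(¬renew_policy → ¬release_detainee); contrapositively O(release_detainee → renew_policy). Since O(release_detainee) holds, K gives O(renew_policy).
Premise 12 is O(¬take_oath → ¬renew_policy); contrapositively O(renew_policy → take_oath). Since O(renew_policy) holds, K gives O(take_oath).
Premise 1 is O(¬publish_evidence → ¬take_oath); contrapositively O(take_oath → publish_evidence). Since O(take_oath) holds, K gives O(publish_evidence).
Premises 2, 3, 6, 7, 11 do not contribute to this derivation.
So O(publish_evidence) follows.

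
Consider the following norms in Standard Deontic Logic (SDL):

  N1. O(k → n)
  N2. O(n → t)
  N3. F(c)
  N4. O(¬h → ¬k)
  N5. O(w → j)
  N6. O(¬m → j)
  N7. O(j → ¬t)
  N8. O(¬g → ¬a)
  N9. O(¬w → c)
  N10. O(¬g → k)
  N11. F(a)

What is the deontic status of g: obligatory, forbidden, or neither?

F(c) at premise 3 means O(¬c).
The contrapositive of premise 9 (O(¬w → c)) is O(¬c → w), and O(¬c) is already established, so O(w).
From O(w) and premise 5, O(w → j), we obtain O(j).
Premise 7 is O(j → ¬t); since O(j), deontic closure gives O(¬t).
The contrapositive of premise 2 (O(n → t)) is O(¬t → ¬n), and O(¬t) is already established, so O(¬n).
The contrapositive of premise 1 (O(k → n)) is O(¬n → ¬k), and O(¬n) is already established, so O(¬k).
Premise 10 is O(¬g → k); contrapositively O(¬k → g). Since O(¬k) holds, K gives O(g).
Premises 4, 6, 8, 11 do not contribute to this derivation.
Hence g is obligatory.

Obligatory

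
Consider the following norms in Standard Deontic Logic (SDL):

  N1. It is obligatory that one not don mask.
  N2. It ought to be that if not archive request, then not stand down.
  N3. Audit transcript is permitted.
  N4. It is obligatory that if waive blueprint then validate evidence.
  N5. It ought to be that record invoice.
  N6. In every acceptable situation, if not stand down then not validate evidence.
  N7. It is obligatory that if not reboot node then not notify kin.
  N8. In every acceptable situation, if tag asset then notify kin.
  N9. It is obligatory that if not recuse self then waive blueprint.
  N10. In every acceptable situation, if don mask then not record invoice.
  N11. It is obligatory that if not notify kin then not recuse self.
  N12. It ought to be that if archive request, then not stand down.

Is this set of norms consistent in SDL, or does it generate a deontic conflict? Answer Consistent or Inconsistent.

Consistent

Premise 10 is O(don_mask → ¬record_invoice), but O(don_mask) is not derivable from the premises, so it does not yield O(¬record_invoice).
So O(¬record_invoice) is not derivable, and the apparent clash with O(record_invoice) does not arise.
A world satisfying every obligation exists (e.g. archive_request=false, audit_transcript=false, don_mask=false, notify_kin=true, reboot_node=true, record_invoice=true, recuse_self=true, stand_down=false, tag_asset=false, validate_evidence=false, waive_blueprint=false); no atom is both obligatory and forbidden, so the set is consistent.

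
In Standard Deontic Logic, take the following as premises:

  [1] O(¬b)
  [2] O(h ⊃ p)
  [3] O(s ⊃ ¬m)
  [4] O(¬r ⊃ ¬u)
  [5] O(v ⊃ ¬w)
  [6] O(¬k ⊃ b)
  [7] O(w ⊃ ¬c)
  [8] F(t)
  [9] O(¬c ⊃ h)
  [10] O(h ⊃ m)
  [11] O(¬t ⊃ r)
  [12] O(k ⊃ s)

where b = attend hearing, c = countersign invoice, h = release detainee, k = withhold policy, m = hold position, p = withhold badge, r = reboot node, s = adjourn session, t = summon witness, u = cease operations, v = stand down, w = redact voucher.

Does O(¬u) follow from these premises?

Premise 4 is O(¬r ⊃ ¬u), but O(¬r) is not derivable from the premises, so it does not yield O(¬u).
No other premise forces O(¬u). An ideal world satisfying every premise can still have ¬u false, so O(¬u) is not derivable.

No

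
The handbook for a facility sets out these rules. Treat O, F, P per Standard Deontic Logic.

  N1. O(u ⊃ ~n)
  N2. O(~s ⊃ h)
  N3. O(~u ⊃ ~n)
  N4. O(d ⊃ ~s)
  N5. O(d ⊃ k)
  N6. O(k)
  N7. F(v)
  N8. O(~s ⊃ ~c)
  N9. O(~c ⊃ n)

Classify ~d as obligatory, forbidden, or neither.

By case analysis on u: premise 1 gives O(u ⊃ ~n) and premise 3 gives O(~u ⊃ ~n), so O(~n) either way.
Premise 9, O(~c ⊃ n), contraposes to O(~n ⊃ c); with O(~n) we get O(c).
The contrapositive of premise 8 (O(~s ⊃ ~c)) is O(c ⊃ s), and O(c) is already established, so O(s).
Premise 4 is O(d ⊃ ~s); contrapositively O(s ⊃ ~d). Since O(s) holds, K gives O(~d).
Premises 2, 5, 6, 7 do not contribute to this derivation.
Hence ~d is obligatory.

Obligatory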